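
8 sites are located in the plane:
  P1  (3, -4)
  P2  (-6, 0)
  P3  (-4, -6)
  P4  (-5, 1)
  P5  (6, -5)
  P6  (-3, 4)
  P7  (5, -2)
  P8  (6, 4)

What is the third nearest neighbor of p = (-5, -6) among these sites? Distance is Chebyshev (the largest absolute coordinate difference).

d(p,P1) = max(8, 2) = 8
d(p,P2) = max(1, 6) = 6
d(p,P3) = max(1, 0) = 1
d(p,P4) = max(0, 7) = 7
d(p,P5) = max(11, 1) = 11
d(p,P6) = max(2, 10) = 10
d(p,P7) = max(10, 4) = 10
d(p,P8) = max(11, 10) = 11
Sorted ascending: P3, P2, P4, P1, … — the third-nearest is P4.

P4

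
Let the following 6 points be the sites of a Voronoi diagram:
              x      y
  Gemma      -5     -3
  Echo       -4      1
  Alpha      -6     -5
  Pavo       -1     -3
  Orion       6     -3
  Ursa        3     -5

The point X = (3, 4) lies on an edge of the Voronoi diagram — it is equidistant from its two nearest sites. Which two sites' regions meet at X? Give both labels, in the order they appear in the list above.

Squared distances from X to each site:
d²(X, Gemma) = (3−(-5))² + (4−(-3))² = 64 + 49 = 113
d²(X, Echo) = (3−(-4))² + (4−1)² = 49 + 9 = 58
d²(X, Alpha) = (3−(-6))² + (4−(-5))² = 81 + 81 = 162
d²(X, Pavo) = (3−(-1))² + (4−(-3))² = 16 + 49 = 65
d²(X, Orion) = (3−6)² + (4−(-3))² = 9 + 49 = 58
d²(X, Ursa) = (3−3)² + (4−(-5))² = 0 + 81 = 81
X is equidistant from Echo and Orion (both at squared distance 58), and every other site is strictly farther — so X lies on the Echo–Orion Voronoi edge.

Echo and Orion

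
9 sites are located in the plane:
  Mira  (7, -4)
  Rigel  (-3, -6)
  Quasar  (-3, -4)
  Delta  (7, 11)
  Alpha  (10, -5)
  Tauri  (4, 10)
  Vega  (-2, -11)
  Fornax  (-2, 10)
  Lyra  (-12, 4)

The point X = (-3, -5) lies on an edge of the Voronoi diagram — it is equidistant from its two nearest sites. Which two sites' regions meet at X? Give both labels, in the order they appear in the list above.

Rigel and Quasar

Squared distances from X to each site:
d²(X, Mira) = 100 + 1 = 101
d²(X, Rigel) = 0 + 1 = 1
d²(X, Quasar) = 0 + 1 = 1
d²(X, Delta) = 100 + 256 = 356
d²(X, Alpha) = 169 + 0 = 169
d²(X, Tauri) = 49 + 225 = 274
d²(X, Vega) = 1 + 36 = 37
d²(X, Fornax) = 1 + 225 = 226
d²(X, Lyra) = 81 + 81 = 162
X is equidistant from Rigel and Quasar (both at squared distance 1), and every other site is strictly farther — so X lies on the Rigel–Quasar Voronoi edge.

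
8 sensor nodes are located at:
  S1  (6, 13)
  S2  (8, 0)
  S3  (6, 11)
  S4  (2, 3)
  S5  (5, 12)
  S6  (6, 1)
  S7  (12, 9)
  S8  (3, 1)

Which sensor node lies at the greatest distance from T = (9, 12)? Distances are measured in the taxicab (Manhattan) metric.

S8

d(T,S1) = |9−6| + |12−13| = 3 + 1 = 4
d(T,S2) = |9−8| + |12−0| = 1 + 12 = 13
d(T,S3) = |9−6| + |12−11| = 3 + 1 = 4
d(T,S4) = |9−2| + |12−3| = 7 + 9 = 16
d(T,S5) = |9−5| + |12−12| = 4 + 0 = 4
d(T,S6) = |9−6| + |12−1| = 3 + 11 = 14
d(T,S7) = |9−12| + |12−9| = 3 + 3 = 6
d(T,S8) = |9−3| + |12−1| = 6 + 11 = 17
The largest is to S8.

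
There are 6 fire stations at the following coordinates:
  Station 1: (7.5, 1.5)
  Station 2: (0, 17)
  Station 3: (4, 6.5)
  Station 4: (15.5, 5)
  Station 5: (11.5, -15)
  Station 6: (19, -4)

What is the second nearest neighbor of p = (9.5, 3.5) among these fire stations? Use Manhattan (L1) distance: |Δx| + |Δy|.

Station 4

d(p, Station 1) = |9.5−7.5| + |3.5−1.5| = 2 + 2 = 4
d(p, Station 2) = |9.5−0| + |3.5−17| = 9.5 + 13.5 = 23
d(p, Station 3) = |9.5−4| + |3.5−6.5| = 5.5 + 3 = 8.5
d(p, Station 4) = |9.5−15.5| + |3.5−5| = 6 + 1.5 = 7.5
d(p, Station 5) = |9.5−11.5| + |3.5−(-15)| = 2 + 18.5 = 20.5
d(p, Station 6) = |9.5−19| + |3.5−(-4)| = 9.5 + 7.5 = 17
Sorted ascending: Station 1, Station 4, Station 3, … — the second-nearest is Station 4.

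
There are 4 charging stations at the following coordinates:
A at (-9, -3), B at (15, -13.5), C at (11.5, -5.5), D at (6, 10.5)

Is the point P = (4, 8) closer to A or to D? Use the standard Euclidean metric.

D

Compare squared distances:
|PA|² = (4−(-9))² + (8−(-3))² = 169 + 121 = 290
|PD|² = (4−6)² + (8−10.5)² = 4 + 6.25 = 10.25
290 > 10.25, so D is closer.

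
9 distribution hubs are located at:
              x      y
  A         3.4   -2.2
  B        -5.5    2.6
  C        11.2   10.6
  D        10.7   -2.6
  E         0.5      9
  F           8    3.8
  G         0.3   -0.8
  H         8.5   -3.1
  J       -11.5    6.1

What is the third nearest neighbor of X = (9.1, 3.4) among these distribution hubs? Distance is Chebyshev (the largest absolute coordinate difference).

d(X,A) = max(5.7, 5.6) = 5.7
d(X,B) = max(14.6, 0.8) = 14.6
d(X,C) = max(2.1, 7.2) = 7.2
d(X,D) = max(1.6, 6) = 6
d(X,E) = max(8.6, 5.6) = 8.6
d(X,F) = max(1.1, 0.4) = 1.1
d(X,G) = max(8.8, 4.2) = 8.8
d(X,H) = max(0.6, 6.5) = 6.5
d(X,J) = max(20.6, 2.7) = 20.6
Sorted ascending: F, A, D, H, … — the third-nearest is D.

D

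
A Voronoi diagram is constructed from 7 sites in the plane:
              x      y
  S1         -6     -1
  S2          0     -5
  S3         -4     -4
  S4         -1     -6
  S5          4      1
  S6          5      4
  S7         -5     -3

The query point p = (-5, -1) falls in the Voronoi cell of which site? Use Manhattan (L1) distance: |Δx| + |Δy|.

d(p,S1) = 1 + 0 = 1
d(p,S2) = 5 + 4 = 9
d(p,S3) = 1 + 3 = 4
d(p,S4) = 4 + 5 = 9
d(p,S5) = 9 + 2 = 11
d(p,S6) = 10 + 5 = 15
d(p,S7) = 0 + 2 = 2
S1 is nearest.

S1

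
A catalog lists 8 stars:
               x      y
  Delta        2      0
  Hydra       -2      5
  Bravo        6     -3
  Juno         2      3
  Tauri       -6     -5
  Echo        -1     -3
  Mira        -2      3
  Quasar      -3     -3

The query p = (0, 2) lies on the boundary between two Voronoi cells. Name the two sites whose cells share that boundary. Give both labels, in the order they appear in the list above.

Juno and Mira

Squared distances from p to each site:
d²(p, Delta) = (0−2)² + (2−0)² = 4 + 4 = 8
d²(p, Hydra) = (0−(-2))² + (2−5)² = 4 + 9 = 13
d²(p, Bravo) = (0−6)² + (2−(-3))² = 36 + 25 = 61
d²(p, Juno) = (0−2)² + (2−3)² = 4 + 1 = 5
d²(p, Tauri) = (0−(-6))² + (2−(-5))² = 36 + 49 = 85
d²(p, Echo) = (0−(-1))² + (2−(-3))² = 1 + 25 = 26
d²(p, Mira) = (0−(-2))² + (2−3)² = 4 + 1 = 5
d²(p, Quasar) = (0−(-3))² + (2−(-3))² = 9 + 25 = 34
p is equidistant from Juno and Mira (both at squared distance 5), and every other site is strictly farther — so p lies on the Juno–Mira Voronoi edge.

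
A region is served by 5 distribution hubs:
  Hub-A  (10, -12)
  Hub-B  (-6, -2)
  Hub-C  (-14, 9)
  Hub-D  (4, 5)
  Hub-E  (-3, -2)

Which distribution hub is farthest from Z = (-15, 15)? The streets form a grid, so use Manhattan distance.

d(Z, Hub-A) = |-15−10| + |15−(-12)| = 25 + 27 = 52
d(Z, Hub-B) = |-15−(-6)| + |15−(-2)| = 9 + 17 = 26
d(Z, Hub-C) = |-15−(-14)| + |15−9| = 1 + 6 = 7
d(Z, Hub-D) = |-15−4| + |15−5| = 19 + 10 = 29
d(Z, Hub-E) = |-15−(-3)| + |15−(-2)| = 12 + 17 = 29
The largest is to Hub-A.

Hub-A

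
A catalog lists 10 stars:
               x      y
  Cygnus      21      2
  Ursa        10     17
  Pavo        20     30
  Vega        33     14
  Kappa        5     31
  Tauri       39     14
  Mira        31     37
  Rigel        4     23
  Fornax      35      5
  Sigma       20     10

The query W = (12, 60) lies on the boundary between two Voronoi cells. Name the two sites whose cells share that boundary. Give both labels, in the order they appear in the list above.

Squared distances from W to each site:
d²(W, Cygnus) = (12−21)² + (60−2)² = 81 + 3364 = 3445
d²(W, Ursa) = (12−10)² + (60−17)² = 4 + 1849 = 1853
d²(W, Pavo) = (12−20)² + (60−30)² = 64 + 900 = 964
d²(W, Vega) = (12−33)² + (60−14)² = 441 + 2116 = 2557
d²(W, Kappa) = (12−5)² + (60−31)² = 49 + 841 = 890
d²(W, Tauri) = (12−39)² + (60−14)² = 729 + 2116 = 2845
d²(W, Mira) = (12−31)² + (60−37)² = 361 + 529 = 890
d²(W, Rigel) = (12−4)² + (60−23)² = 64 + 1369 = 1433
d²(W, Fornax) = (12−35)² + (60−5)² = 529 + 3025 = 3554
d²(W, Sigma) = (12−20)² + (60−10)² = 64 + 2500 = 2564
W is equidistant from Kappa and Mira (both at squared distance 890), and every other site is strictly farther — so W lies on the Kappa–Mira Voronoi edge.

Kappa and Mira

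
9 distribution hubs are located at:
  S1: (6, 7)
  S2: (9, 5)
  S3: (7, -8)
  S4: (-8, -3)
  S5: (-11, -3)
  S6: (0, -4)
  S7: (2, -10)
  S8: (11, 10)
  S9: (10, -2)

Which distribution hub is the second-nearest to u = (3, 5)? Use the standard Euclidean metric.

S2

Squared Euclidean distances:
|uS1|² = 9 + 4 = 13
|uS2|² = 36 + 0 = 36
|uS3|² = 16 + 169 = 185
|uS4|² = 121 + 64 = 185
|uS5|² = 196 + 64 = 260
|uS6|² = 9 + 81 = 90
|uS7|² = 1 + 225 = 226
|uS8|² = 64 + 25 = 89
|uS9|² = 49 + 49 = 98
Sorted ascending: S1, S2, S8, … — the second-nearest is S2.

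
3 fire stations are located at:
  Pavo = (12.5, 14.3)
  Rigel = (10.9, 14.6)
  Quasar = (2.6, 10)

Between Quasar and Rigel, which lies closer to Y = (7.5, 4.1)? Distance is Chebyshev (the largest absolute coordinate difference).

Quasar

d(Y, Quasar) = max(4.9, 5.9) = 5.9
d(Y, Rigel) = max(3.4, 10.5) = 10.5
5.9 < 10.5, so Quasar is closer.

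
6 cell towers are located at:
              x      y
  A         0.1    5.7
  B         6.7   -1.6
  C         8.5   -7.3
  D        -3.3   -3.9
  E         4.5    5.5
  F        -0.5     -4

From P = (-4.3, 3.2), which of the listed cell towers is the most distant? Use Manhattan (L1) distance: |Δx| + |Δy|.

d(P,A) = |-4.3−0.1| + |3.2−5.7| = 4.4 + 2.5 = 6.9
d(P,B) = |-4.3−6.7| + |3.2−(-1.6)| = 11 + 4.8 = 15.8
d(P,C) = |-4.3−8.5| + |3.2−(-7.3)| = 12.8 + 10.5 = 23.3
d(P,D) = |-4.3−(-3.3)| + |3.2−(-3.9)| = 1 + 7.1 = 8.1
d(P,E) = |-4.3−4.5| + |3.2−5.5| = 8.8 + 2.3 = 11.1
d(P,F) = |-4.3−(-0.5)| + |3.2−(-4)| = 3.8 + 7.2 = 11
The largest is to C.

C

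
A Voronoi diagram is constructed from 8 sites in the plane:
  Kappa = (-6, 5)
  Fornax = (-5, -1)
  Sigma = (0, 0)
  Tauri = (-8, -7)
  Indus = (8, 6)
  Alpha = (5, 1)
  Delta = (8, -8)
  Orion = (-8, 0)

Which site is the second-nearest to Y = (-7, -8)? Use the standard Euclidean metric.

Fornax

Squared Euclidean distances:
d²(Y, Kappa) = (-7−(-6))² + (-8−5)² = 1 + 169 = 170
d²(Y, Fornax) = (-7−(-5))² + (-8−(-1))² = 4 + 49 = 53
d²(Y, Sigma) = (-7−0)² + (-8−0)² = 49 + 64 = 113
d²(Y, Tauri) = (-7−(-8))² + (-8−(-7))² = 1 + 1 = 2
d²(Y, Indus) = (-7−8)² + (-8−6)² = 225 + 196 = 421
d²(Y, Alpha) = (-7−5)² + (-8−1)² = 144 + 81 = 225
d²(Y, Delta) = (-7−8)² + (-8−(-8))² = 225 + 0 = 225
d²(Y, Orion) = (-7−(-8))² + (-8−0)² = 1 + 64 = 65
Sorted ascending: Tauri, Fornax, Orion, … — the second-nearest is Fornax.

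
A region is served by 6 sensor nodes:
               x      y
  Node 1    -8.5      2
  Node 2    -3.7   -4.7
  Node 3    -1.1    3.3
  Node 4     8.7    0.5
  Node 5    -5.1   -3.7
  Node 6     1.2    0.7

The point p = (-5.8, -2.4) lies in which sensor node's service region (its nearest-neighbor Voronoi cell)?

Node 5

Since √ is increasing, it suffices to compare squared distances:
d²(p, Node 1) = (-5.8−(-8.5))² + (-2.4−2)² = 7.29 + 19.36 = 26.65
d²(p, Node 2) = (-5.8−(-3.7))² + (-2.4−(-4.7))² = 4.41 + 5.29 = 9.7
d²(p, Node 3) = (-5.8−(-1.1))² + (-2.4−3.3)² = 22.09 + 32.49 = 54.58
d²(p, Node 4) = (-5.8−8.7)² + (-2.4−0.5)² = 210.25 + 8.41 = 218.66
d²(p, Node 5) = (-5.8−(-5.1))² + (-2.4−(-3.7))² = 0.49 + 1.69 = 2.18
d²(p, Node 6) = (-5.8−1.2)² + (-2.4−0.7)² = 49 + 9.61 = 58.61
Node 5 is nearest.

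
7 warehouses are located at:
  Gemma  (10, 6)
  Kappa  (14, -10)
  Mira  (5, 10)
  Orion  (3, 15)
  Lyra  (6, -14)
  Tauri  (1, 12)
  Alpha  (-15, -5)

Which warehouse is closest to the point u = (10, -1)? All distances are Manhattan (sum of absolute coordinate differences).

d(u, Gemma) = 0 + 7 = 7
d(u, Kappa) = 4 + 9 = 13
d(u, Mira) = 5 + 11 = 16
d(u, Orion) = 7 + 16 = 23
d(u, Lyra) = 4 + 13 = 17
d(u, Tauri) = 9 + 13 = 22
d(u, Alpha) = 25 + 4 = 29
Gemma is nearest.

Gemma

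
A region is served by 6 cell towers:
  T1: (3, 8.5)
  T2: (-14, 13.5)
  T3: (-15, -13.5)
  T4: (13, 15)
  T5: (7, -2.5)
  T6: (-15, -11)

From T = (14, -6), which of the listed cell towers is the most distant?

Squared Euclidean distances:
|TT1|² = (14−3)² + (-6−8.5)² = 121 + 210.25 = 331.25
|TT2|² = (14−(-14))² + (-6−13.5)² = 784 + 380.25 = 1164.25
|TT3|² = (14−(-15))² + (-6−(-13.5))² = 841 + 56.25 = 897.25
|TT4|² = (14−13)² + (-6−15)² = 1 + 441 = 442
|TT5|² = (14−7)² + (-6−(-2.5))² = 49 + 12.25 = 61.25
|TT6|² = (14−(-15))² + (-6−(-11))² = 841 + 25 = 866
The largest is to T2.

T2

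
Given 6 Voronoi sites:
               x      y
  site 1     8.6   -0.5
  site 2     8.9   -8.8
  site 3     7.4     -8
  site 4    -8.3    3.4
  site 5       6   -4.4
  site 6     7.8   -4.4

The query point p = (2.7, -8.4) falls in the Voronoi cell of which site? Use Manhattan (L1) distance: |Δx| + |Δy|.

d(p, site 1) = |2.7−8.6| + |-8.4−(-0.5)| = 5.9 + 7.9 = 13.8
d(p, site 2) = |2.7−8.9| + |-8.4−(-8.8)| = 6.2 + 0.4 = 6.6
d(p, site 3) = |2.7−7.4| + |-8.4−(-8)| = 4.7 + 0.4 = 5.1
d(p, site 4) = |2.7−(-8.3)| + |-8.4−3.4| = 11 + 11.8 = 22.8
d(p, site 5) = |2.7−6| + |-8.4−(-4.4)| = 3.3 + 4 = 7.3
d(p, site 6) = |2.7−7.8| + |-8.4−(-4.4)| = 5.1 + 4 = 9.1
The smallest is to site 3, so p lies in the Voronoi region of site 3.

site 3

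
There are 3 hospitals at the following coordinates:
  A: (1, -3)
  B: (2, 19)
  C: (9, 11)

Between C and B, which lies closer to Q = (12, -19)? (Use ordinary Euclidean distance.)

Compare squared distances:
|QC|² = (12−9)² + (-19−11)² = 9 + 900 = 909
|QB|² = (12−2)² + (-19−19)² = 100 + 1444 = 1544
909 < 1544, so C is closer.

C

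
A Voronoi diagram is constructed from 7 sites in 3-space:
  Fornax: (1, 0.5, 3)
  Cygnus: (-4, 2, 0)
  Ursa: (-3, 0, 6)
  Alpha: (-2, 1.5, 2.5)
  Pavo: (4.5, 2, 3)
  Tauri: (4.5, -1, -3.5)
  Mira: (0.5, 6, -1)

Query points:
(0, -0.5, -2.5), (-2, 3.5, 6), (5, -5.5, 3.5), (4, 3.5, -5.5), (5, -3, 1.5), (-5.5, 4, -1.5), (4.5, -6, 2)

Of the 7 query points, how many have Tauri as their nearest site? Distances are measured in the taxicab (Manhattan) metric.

2

(0, -0.5, -2.5) — d to each: Fornax:7.5, Cygnus:9, Ursa:12, Alpha:9, Pavo:12.5, Tauri:6, Mira:8.5 → nearest is Tauri
(-2, 3.5, 6) — d to each: Fornax:9, Cygnus:9.5, Ursa:4.5, Alpha:5.5, Pavo:11, Tauri:20.5, Mira:12 → nearest is Ursa
(5, -5.5, 3.5) — d to each: Fornax:10.5, Cygnus:20, Ursa:16, Alpha:15, Pavo:8.5, Tauri:12, Mira:20.5 → nearest is Pavo
(4, 3.5, -5.5) — d to each: Fornax:14.5, Cygnus:15, Ursa:22, Alpha:16, Pavo:10.5, Tauri:7, Mira:10.5 → nearest is Tauri
(5, -3, 1.5) — d to each: Fornax:9, Cygnus:15.5, Ursa:15.5, Alpha:12.5, Pavo:7, Tauri:7.5, Mira:16 → nearest is Pavo
(-5.5, 4, -1.5) — d to each: Fornax:14.5, Cygnus:5, Ursa:14, Alpha:10, Pavo:16.5, Tauri:17, Mira:8.5 → nearest is Cygnus
(4.5, -6, 2) — d to each: Fornax:11, Cygnus:18.5, Ursa:17.5, Alpha:14.5, Pavo:9, Tauri:10.5, Mira:19 → nearest is Pavo
2 of the 7 points have Tauri as nearest.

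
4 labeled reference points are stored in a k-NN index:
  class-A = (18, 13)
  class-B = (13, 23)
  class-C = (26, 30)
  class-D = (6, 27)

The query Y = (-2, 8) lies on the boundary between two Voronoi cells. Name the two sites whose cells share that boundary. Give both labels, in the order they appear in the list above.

Squared distances from Y to each site:
d²(Y, class-A) = (-2−18)² + (8−13)² = 400 + 25 = 425
d²(Y, class-B) = (-2−13)² + (8−23)² = 225 + 225 = 450
d²(Y, class-C) = (-2−26)² + (8−30)² = 784 + 484 = 1268
d²(Y, class-D) = (-2−6)² + (8−27)² = 64 + 361 = 425
Y is equidistant from class-A and class-D (both at squared distance 425), and every other site is strictly farther — so Y lies on the class-A–class-D Voronoi edge.

class-A and class-D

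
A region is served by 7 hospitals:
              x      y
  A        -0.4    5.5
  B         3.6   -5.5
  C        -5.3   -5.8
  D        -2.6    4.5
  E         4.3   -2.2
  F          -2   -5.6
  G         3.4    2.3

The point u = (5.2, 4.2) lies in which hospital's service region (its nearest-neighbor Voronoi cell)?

Compare squared distances (the ordering matches that of the actual distances):
|uA|² = 31.36 + 1.69 = 33.05
|uB|² = 2.56 + 94.09 = 96.65
|uC|² = 110.25 + 100 = 210.25
|uD|² = 60.84 + 0.09 = 60.93
|uE|² = 0.81 + 40.96 = 41.77
|uF|² = 51.84 + 96.04 = 147.88
|uG|² = 3.24 + 3.61 = 6.85
The smallest is to G, so u lies in the Voronoi region of G.

G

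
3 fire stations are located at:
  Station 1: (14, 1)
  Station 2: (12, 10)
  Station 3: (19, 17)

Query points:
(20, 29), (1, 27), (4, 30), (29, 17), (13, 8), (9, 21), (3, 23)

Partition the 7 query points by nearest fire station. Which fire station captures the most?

(20, 29) — d² to each: Station 1:820, Station 2:425, Station 3:145 → nearest is Station 3
(1, 27) — d² to each: Station 1:845, Station 2:410, Station 3:424 → nearest is Station 2
(4, 30) — d² to each: Station 1:941, Station 2:464, Station 3:394 → nearest is Station 3
(29, 17) — d² to each: Station 1:481, Station 2:338, Station 3:100 → nearest is Station 3
(13, 8) — d² to each: Station 1:50, Station 2:5, Station 3:117 → nearest is Station 2
(9, 21) — d² to each: Station 1:425, Station 2:130, Station 3:116 → nearest is Station 3
(3, 23) — d² to each: Station 1:605, Station 2:250, Station 3:292 → nearest is Station 2
Tally — Station 2:3, Station 3:4. Station 3 captures the most (4).

Station 3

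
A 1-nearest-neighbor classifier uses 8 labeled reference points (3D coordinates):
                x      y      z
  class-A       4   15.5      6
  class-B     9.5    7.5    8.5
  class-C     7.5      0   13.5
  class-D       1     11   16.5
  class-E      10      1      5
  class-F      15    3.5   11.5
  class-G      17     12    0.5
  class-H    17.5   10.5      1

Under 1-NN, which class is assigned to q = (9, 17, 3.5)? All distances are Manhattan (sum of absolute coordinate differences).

d(q, class-A) = |9−4| + |17−15.5| + |3.5−6| = 5 + 1.5 + 2.5 = 9
d(q, class-B) = |9−9.5| + |17−7.5| + |3.5−8.5| = 0.5 + 9.5 + 5 = 15
d(q, class-C) = |9−7.5| + |17−0| + |3.5−13.5| = 1.5 + 17 + 10 = 28.5
d(q, class-D) = |9−1| + |17−11| + |3.5−16.5| = 8 + 6 + 13 = 27
d(q, class-E) = |9−10| + |17−1| + |3.5−5| = 1 + 16 + 1.5 = 18.5
d(q, class-F) = |9−15| + |17−3.5| + |3.5−11.5| = 6 + 13.5 + 8 = 27.5
d(q, class-G) = |9−17| + |17−12| + |3.5−0.5| = 8 + 5 + 3 = 16
d(q, class-H) = |9−17.5| + |17−10.5| + |3.5−1| = 8.5 + 6.5 + 2.5 = 17.5
class-A is nearest.

class-A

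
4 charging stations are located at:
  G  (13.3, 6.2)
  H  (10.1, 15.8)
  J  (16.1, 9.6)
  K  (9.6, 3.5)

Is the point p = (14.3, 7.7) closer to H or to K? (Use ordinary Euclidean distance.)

Compare squared distances:
|pH|² = (14.3−10.1)² + (7.7−15.8)² = 17.64 + 65.61 = 83.25
|pK|² = (14.3−9.6)² + (7.7−3.5)² = 22.09 + 17.64 = 39.73
83.25 > 39.73, so K is closer.

K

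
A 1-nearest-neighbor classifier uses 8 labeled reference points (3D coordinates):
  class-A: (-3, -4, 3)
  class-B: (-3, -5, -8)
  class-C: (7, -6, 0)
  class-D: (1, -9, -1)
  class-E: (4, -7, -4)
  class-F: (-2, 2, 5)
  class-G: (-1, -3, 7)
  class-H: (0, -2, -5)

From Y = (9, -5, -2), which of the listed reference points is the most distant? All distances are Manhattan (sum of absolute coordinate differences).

d(Y, class-A) = 12 + 1 + 5 = 18
d(Y, class-B) = 12 + 0 + 6 = 18
d(Y, class-C) = 2 + 1 + 2 = 5
d(Y, class-D) = 8 + 4 + 1 = 13
d(Y, class-E) = 5 + 2 + 2 = 9
d(Y, class-F) = 11 + 7 + 7 = 25
d(Y, class-G) = 10 + 2 + 9 = 21
d(Y, class-H) = 9 + 3 + 3 = 15
The largest is to class-F.

class-F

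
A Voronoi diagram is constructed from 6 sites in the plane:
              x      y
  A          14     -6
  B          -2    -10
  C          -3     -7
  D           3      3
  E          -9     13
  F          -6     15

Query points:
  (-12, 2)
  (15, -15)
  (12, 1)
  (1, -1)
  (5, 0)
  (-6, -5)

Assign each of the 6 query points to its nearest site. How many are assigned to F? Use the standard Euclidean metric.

0

(-12, 2) — d² to each: A:740, B:244, C:162, D:226, E:130, F:205 → nearest is E
(15, -15) — d² to each: A:82, B:314, C:388, D:468, E:1360, F:1341 → nearest is A
(12, 1) — d² to each: A:53, B:317, C:289, D:85, E:585, F:520 → nearest is A
(1, -1) — d² to each: A:194, B:90, C:52, D:20, E:296, F:305 → nearest is D
(5, 0) — d² to each: A:117, B:149, C:113, D:13, E:365, F:346 → nearest is D
(-6, -5) — d² to each: A:401, B:41, C:13, D:145, E:333, F:400 → nearest is C
0 of the 6 points have F as nearest.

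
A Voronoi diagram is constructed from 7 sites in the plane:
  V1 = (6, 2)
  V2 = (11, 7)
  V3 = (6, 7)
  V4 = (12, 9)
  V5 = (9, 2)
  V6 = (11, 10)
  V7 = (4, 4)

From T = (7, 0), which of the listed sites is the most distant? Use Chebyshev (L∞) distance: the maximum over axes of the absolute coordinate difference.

d(T,V1) = max(1, 2) = 2
d(T,V2) = max(4, 7) = 7
d(T,V3) = max(1, 7) = 7
d(T,V4) = max(5, 9) = 9
d(T,V5) = max(2, 2) = 2
d(T,V6) = max(4, 10) = 10
d(T,V7) = max(3, 4) = 4
The largest is to V6.

V6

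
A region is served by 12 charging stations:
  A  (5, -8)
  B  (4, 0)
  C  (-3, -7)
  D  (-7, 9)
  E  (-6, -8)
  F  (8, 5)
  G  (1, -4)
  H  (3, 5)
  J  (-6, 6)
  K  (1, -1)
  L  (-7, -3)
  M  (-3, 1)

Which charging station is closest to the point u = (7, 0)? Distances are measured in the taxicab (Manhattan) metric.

d(u,A) = |7−5| + |0−(-8)| = 2 + 8 = 10
d(u,B) = |7−4| + |0−0| = 3 + 0 = 3
d(u,C) = |7−(-3)| + |0−(-7)| = 10 + 7 = 17
d(u,D) = |7−(-7)| + |0−9| = 14 + 9 = 23
d(u,E) = |7−(-6)| + |0−(-8)| = 13 + 8 = 21
d(u,F) = |7−8| + |0−5| = 1 + 5 = 6
d(u,G) = |7−1| + |0−(-4)| = 6 + 4 = 10
d(u,H) = |7−3| + |0−5| = 4 + 5 = 9
d(u,J) = |7−(-6)| + |0−6| = 13 + 6 = 19
d(u,K) = |7−1| + |0−(-1)| = 6 + 1 = 7
d(u,L) = |7−(-7)| + |0−(-3)| = 14 + 3 = 17
d(u,M) = |7−(-3)| + |0−1| = 10 + 1 = 11
The smallest is to B, so u lies in the Voronoi region of B.

B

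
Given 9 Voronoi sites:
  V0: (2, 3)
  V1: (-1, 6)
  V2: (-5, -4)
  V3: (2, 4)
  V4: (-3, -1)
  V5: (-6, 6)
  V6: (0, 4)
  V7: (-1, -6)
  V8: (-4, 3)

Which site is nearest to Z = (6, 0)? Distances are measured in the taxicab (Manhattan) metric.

d(Z,V0) = |6−2| + |0−3| = 4 + 3 = 7
d(Z,V1) = |6−(-1)| + |0−6| = 7 + 6 = 13
d(Z,V2) = |6−(-5)| + |0−(-4)| = 11 + 4 = 15
d(Z,V3) = |6−2| + |0−4| = 4 + 4 = 8
d(Z,V4) = |6−(-3)| + |0−(-1)| = 9 + 1 = 10
d(Z,V5) = |6−(-6)| + |0−6| = 12 + 6 = 18
d(Z,V6) = |6−0| + |0−4| = 6 + 4 = 10
d(Z,V7) = |6−(-1)| + |0−(-6)| = 7 + 6 = 13
d(Z,V8) = |6−(-4)| + |0−3| = 10 + 3 = 13
Minimum is at V0.

V0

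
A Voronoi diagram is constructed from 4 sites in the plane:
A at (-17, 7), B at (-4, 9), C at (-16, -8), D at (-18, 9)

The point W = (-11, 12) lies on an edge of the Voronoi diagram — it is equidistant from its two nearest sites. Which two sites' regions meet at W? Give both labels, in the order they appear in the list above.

B and D

Squared distances from W to each site:
|WA|² = (-11−(-17))² + (12−7)² = 36 + 25 = 61
|WB|² = (-11−(-4))² + (12−9)² = 49 + 9 = 58
|WC|² = (-11−(-16))² + (12−(-8))² = 25 + 400 = 425
|WD|² = (-11−(-18))² + (12−9)² = 49 + 9 = 58
W is equidistant from B and D (both at squared distance 58), and every other site is strictly farther — so W lies on the B–D Voronoi edge.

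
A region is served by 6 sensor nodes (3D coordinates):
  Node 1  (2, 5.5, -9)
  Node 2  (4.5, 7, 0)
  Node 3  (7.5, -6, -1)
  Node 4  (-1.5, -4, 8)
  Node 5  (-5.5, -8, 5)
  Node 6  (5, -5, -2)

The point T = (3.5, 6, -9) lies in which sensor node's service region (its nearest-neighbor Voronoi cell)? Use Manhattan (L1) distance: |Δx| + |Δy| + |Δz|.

Node 1

d(T, Node 1) = |3.5−2| + |6−5.5| + |-9−(-9)| = 1.5 + 0.5 + 0 = 2
d(T, Node 2) = |3.5−4.5| + |6−7| + |-9−0| = 1 + 1 + 9 = 11
d(T, Node 3) = |3.5−7.5| + |6−(-6)| + |-9−(-1)| = 4 + 12 + 8 = 24
d(T, Node 4) = |3.5−(-1.5)| + |6−(-4)| + |-9−8| = 5 + 10 + 17 = 32
d(T, Node 5) = |3.5−(-5.5)| + |6−(-8)| + |-9−5| = 9 + 14 + 14 = 37
d(T, Node 6) = |3.5−5| + |6−(-5)| + |-9−(-2)| = 1.5 + 11 + 7 = 19.5
Minimum is at Node 1.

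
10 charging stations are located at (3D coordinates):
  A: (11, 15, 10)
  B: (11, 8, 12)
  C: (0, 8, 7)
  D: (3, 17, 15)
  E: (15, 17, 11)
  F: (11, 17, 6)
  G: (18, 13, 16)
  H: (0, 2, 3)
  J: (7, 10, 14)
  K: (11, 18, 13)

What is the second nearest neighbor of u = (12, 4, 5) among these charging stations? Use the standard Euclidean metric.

J

Compare squared distances (the ordering matches that of the actual distances):
|uA|² = (12−11)² + (4−15)² + (5−10)² = 1 + 121 + 25 = 147
|uB|² = (12−11)² + (4−8)² + (5−12)² = 1 + 16 + 49 = 66
|uC|² = (12−0)² + (4−8)² + (5−7)² = 144 + 16 + 4 = 164
|uD|² = (12−3)² + (4−17)² + (5−15)² = 81 + 169 + 100 = 350
|uE|² = (12−15)² + (4−17)² + (5−11)² = 9 + 169 + 36 = 214
|uF|² = (12−11)² + (4−17)² + (5−6)² = 1 + 169 + 1 = 171
|uG|² = (12−18)² + (4−13)² + (5−16)² = 36 + 81 + 121 = 238
|uH|² = (12−0)² + (4−2)² + (5−3)² = 144 + 4 + 4 = 152
|uJ|² = (12−7)² + (4−10)² + (5−14)² = 25 + 36 + 81 = 142
|uK|² = (12−11)² + (4−18)² + (5−13)² = 1 + 196 + 64 = 261
Sorted ascending: B, J, A, … — the second-nearest is J.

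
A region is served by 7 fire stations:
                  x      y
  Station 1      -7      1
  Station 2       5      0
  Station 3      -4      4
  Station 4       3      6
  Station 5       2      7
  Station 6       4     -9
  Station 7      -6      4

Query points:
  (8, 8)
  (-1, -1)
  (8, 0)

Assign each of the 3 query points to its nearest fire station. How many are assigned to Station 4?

(8, 8) — d² to each: Station 1:274, Station 2:73, Station 3:160, Station 4:29, Station 5:37, Station 6:305, Station 7:212 → nearest is Station 4
(-1, -1) — d² to each: Station 1:40, Station 2:37, Station 3:34, Station 4:65, Station 5:73, Station 6:89, Station 7:50 → nearest is Station 3
(8, 0) — d² to each: Station 1:226, Station 2:9, Station 3:160, Station 4:61, Station 5:85, Station 6:97, Station 7:212 → nearest is Station 2
1 of the 3 points has Station 4 as nearest.

1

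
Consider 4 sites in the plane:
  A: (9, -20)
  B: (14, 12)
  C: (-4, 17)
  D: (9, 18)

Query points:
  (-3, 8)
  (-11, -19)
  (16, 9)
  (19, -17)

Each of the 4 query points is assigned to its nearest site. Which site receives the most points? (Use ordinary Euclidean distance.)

(-3, 8) — d² to each: A:928, B:305, C:82, D:244 → nearest is C
(-11, -19) — d² to each: A:401, B:1586, C:1345, D:1769 → nearest is A
(16, 9) — d² to each: A:890, B:13, C:464, D:130 → nearest is B
(19, -17) — d² to each: A:109, B:866, C:1685, D:1325 → nearest is A
Tally — A:2, B:1, C:1. A captures the most (2).

A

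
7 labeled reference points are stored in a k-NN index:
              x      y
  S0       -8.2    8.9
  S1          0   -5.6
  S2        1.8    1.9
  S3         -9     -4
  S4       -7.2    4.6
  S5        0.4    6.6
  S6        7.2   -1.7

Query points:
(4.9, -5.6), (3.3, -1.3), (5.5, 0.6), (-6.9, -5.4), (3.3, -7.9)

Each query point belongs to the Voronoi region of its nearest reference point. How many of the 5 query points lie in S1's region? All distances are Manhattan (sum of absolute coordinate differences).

2

(4.9, -5.6) — d to each: S0:27.6, S1:4.9, S2:10.6, S3:15.5, S4:22.3, S5:16.7, S6:6.2 → nearest is S1
(3.3, -1.3) — d to each: S0:21.7, S1:7.6, S2:4.7, S3:15, S4:16.4, S5:10.8, S6:4.3 → nearest is S6
(5.5, 0.6) — d to each: S0:22, S1:11.7, S2:5, S3:19.1, S4:16.7, S5:11.1, S6:4 → nearest is S6
(-6.9, -5.4) — d to each: S0:15.6, S1:7.1, S2:16, S3:3.5, S4:10.3, S5:19.3, S6:17.8 → nearest is S3
(3.3, -7.9) — d to each: S0:28.3, S1:5.6, S2:11.3, S3:16.2, S4:23, S5:17.4, S6:10.1 → nearest is S1
2 of the 5 points have S1 as nearest.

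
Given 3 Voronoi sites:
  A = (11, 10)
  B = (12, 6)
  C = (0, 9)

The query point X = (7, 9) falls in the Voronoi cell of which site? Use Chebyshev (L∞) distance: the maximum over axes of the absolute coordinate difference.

d(X,A) = max(4, 1) = 4
d(X,B) = max(5, 3) = 5
d(X,C) = max(7, 0) = 7
Minimum is at A.

A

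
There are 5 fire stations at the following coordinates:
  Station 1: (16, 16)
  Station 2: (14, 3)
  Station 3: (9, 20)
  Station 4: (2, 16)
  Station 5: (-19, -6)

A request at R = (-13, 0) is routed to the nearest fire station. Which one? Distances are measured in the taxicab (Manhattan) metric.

Station 5

d(R, Station 1) = |-13−16| + |0−16| = 29 + 16 = 45
d(R, Station 2) = |-13−14| + |0−3| = 27 + 3 = 30
d(R, Station 3) = |-13−9| + |0−20| = 22 + 20 = 42
d(R, Station 4) = |-13−2| + |0−16| = 15 + 16 = 31
d(R, Station 5) = |-13−(-19)| + |0−(-6)| = 6 + 6 = 12
Minimum is at Station 5.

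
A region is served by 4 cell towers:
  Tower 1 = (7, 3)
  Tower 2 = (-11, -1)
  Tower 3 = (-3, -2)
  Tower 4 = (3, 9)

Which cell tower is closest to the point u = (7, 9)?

Tower 4

Compare squared distances (the ordering matches that of the actual distances):
d²(u, Tower 1) = (7−7)² + (9−3)² = 0 + 36 = 36
d²(u, Tower 2) = (7−(-11))² + (9−(-1))² = 324 + 100 = 424
d²(u, Tower 3) = (7−(-3))² + (9−(-2))² = 100 + 121 = 221
d²(u, Tower 4) = (7−3)² + (9−9)² = 16 + 0 = 16
The smallest is to Tower 4, so u lies in the Voronoi region of Tower 4.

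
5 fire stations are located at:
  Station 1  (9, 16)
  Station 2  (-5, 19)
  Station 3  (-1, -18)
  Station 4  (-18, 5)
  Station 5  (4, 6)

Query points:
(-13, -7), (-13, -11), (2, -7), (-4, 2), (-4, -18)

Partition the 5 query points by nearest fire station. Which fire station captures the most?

(-13, -7) — d² to each: Station 1:1013, Station 2:740, Station 3:265, Station 4:169, Station 5:458 → nearest is Station 4
(-13, -11) — d² to each: Station 1:1213, Station 2:964, Station 3:193, Station 4:281, Station 5:578 → nearest is Station 3
(2, -7) — d² to each: Station 1:578, Station 2:725, Station 3:130, Station 4:544, Station 5:173 → nearest is Station 3
(-4, 2) — d² to each: Station 1:365, Station 2:290, Station 3:409, Station 4:205, Station 5:80 → nearest is Station 5
(-4, -18) — d² to each: Station 1:1325, Station 2:1370, Station 3:9, Station 4:725, Station 5:640 → nearest is Station 3
Tally — Station 3:3, Station 4:1, Station 5:1. Station 3 captures the most (3).

Station 3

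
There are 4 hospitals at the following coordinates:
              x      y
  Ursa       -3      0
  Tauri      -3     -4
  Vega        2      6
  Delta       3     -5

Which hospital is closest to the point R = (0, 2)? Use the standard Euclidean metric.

Ursa

Compare squared distances (the ordering matches that of the actual distances):
d²(R, Ursa) = (0−(-3))² + (2−0)² = 9 + 4 = 13
d²(R, Tauri) = (0−(-3))² + (2−(-4))² = 9 + 36 = 45
d²(R, Vega) = (0−2)² + (2−6)² = 4 + 16 = 20
d²(R, Delta) = (0−3)² + (2−(-5))² = 9 + 49 = 58
The smallest is to Ursa, so R lies in the Voronoi region of Ursa.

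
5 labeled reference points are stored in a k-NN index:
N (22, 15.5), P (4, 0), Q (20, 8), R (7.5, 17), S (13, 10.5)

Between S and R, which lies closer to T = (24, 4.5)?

Compare squared distances:
|TS|² = (24−13)² + (4.5−10.5)² = 121 + 36 = 157
|TR|² = (24−7.5)² + (4.5−17)² = 272.25 + 156.25 = 428.5
157 < 428.5, so S is closer.

S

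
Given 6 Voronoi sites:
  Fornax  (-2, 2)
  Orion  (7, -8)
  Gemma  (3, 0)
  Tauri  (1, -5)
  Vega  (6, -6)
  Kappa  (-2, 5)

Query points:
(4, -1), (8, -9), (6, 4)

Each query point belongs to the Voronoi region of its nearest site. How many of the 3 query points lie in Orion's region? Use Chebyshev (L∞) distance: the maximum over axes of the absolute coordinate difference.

(4, -1) — d to each: Fornax:6, Orion:7, Gemma:1, Tauri:4, Vega:5, Kappa:6 → nearest is Gemma
(8, -9) — d to each: Fornax:11, Orion:1, Gemma:9, Tauri:7, Vega:3, Kappa:14 → nearest is Orion
(6, 4) — d to each: Fornax:8, Orion:12, Gemma:4, Tauri:9, Vega:10, Kappa:8 → nearest is Gemma
1 of the 3 points has Orion as nearest.

1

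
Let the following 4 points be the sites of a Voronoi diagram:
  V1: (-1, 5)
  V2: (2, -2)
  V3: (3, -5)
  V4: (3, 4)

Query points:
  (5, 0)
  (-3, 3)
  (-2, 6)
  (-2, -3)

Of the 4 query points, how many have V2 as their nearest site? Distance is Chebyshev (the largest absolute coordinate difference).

2

(5, 0) — d to each: V1:6, V2:3, V3:5, V4:4 → nearest is V2
(-3, 3) — d to each: V1:2, V2:5, V3:8, V4:6 → nearest is V1
(-2, 6) — d to each: V1:1, V2:8, V3:11, V4:5 → nearest is V1
(-2, -3) — d to each: V1:8, V2:4, V3:5, V4:7 → nearest is V2
2 of the 4 points have V2 as nearest.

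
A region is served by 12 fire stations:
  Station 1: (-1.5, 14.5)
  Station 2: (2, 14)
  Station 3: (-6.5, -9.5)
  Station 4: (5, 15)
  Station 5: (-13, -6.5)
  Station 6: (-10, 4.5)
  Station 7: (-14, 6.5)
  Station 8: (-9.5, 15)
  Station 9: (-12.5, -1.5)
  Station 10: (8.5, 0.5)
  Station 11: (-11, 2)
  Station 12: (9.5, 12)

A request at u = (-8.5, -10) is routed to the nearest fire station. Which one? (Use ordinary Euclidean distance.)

Compare squared distances (the ordering matches that of the actual distances):
d²(u, Station 1) = 49 + 600.25 = 649.25
d²(u, Station 2) = 110.25 + 576 = 686.25
d²(u, Station 3) = 4 + 0.25 = 4.25
d²(u, Station 4) = 182.25 + 625 = 807.25
d²(u, Station 5) = 20.25 + 12.25 = 32.5
d²(u, Station 6) = 2.25 + 210.25 = 212.5
d²(u, Station 7) = 30.25 + 272.25 = 302.5
d²(u, Station 8) = 1 + 625 = 626
d²(u, Station 9) = 16 + 72.25 = 88.25
d²(u, Station 10) = 289 + 110.25 = 399.25
d²(u, Station 11) = 6.25 + 144 = 150.25
d²(u, Station 12) = 324 + 484 = 808
Station 3 is nearest.

Station 3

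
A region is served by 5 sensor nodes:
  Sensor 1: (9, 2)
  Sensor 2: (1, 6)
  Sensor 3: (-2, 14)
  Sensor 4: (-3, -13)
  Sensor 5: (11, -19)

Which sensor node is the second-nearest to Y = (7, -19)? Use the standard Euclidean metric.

Squared Euclidean distances:
d²(Y, Sensor 1) = (7−9)² + (-19−2)² = 4 + 441 = 445
d²(Y, Sensor 2) = (7−1)² + (-19−6)² = 36 + 625 = 661
d²(Y, Sensor 3) = (7−(-2))² + (-19−14)² = 81 + 1089 = 1170
d²(Y, Sensor 4) = (7−(-3))² + (-19−(-13))² = 100 + 36 = 136
d²(Y, Sensor 5) = (7−11)² + (-19−(-19))² = 16 + 0 = 16
Sorted ascending: Sensor 5, Sensor 4, Sensor 1, … — the second-nearest is Sensor 4.

Sensor 4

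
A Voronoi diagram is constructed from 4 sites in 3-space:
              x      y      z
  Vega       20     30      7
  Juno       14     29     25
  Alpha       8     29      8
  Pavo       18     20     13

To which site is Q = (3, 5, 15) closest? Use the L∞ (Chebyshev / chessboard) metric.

d(Q, Vega) = max(17, 25, 8) = 25
d(Q, Juno) = max(11, 24, 10) = 24
d(Q, Alpha) = max(5, 24, 7) = 24
d(Q, Pavo) = max(15, 15, 2) = 15
Minimum is at Pavo.

Pavo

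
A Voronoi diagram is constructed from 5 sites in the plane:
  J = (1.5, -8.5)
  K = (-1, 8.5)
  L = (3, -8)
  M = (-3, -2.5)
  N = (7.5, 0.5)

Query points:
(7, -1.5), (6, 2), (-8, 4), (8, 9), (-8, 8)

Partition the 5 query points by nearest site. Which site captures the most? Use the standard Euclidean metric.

(7, -1.5) — d² to each: J:79.25, K:164, L:58.25, M:101, N:4.25 → nearest is N
(6, 2) — d² to each: J:130.5, K:91.25, L:109, M:101.25, N:4.5 → nearest is N
(-8, 4) — d² to each: J:246.5, K:69.25, L:265, M:67.25, N:252.5 → nearest is M
(8, 9) — d² to each: J:348.5, K:81.25, L:314, M:253.25, N:72.5 → nearest is N
(-8, 8) — d² to each: J:362.5, K:49.25, L:377, M:135.25, N:296.5 → nearest is K
Tally — K:1, M:1, N:3. N captures the most (3).

N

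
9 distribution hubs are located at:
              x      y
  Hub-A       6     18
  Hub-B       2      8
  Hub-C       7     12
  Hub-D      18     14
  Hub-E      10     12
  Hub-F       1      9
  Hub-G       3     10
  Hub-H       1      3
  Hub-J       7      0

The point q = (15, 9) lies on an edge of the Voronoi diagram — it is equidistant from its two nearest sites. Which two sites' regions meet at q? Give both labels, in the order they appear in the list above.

Hub-D and Hub-E

Squared distances from q to each site:
d²(q, Hub-A) = (15−6)² + (9−18)² = 81 + 81 = 162
d²(q, Hub-B) = (15−2)² + (9−8)² = 169 + 1 = 170
d²(q, Hub-C) = (15−7)² + (9−12)² = 64 + 9 = 73
d²(q, Hub-D) = (15−18)² + (9−14)² = 9 + 25 = 34
d²(q, Hub-E) = (15−10)² + (9−12)² = 25 + 9 = 34
d²(q, Hub-F) = (15−1)² + (9−9)² = 196 + 0 = 196
d²(q, Hub-G) = (15−3)² + (9−10)² = 144 + 1 = 145
d²(q, Hub-H) = (15−1)² + (9−3)² = 196 + 36 = 232
d²(q, Hub-J) = (15−7)² + (9−0)² = 64 + 81 = 145
q is equidistant from Hub-D and Hub-E (both at squared distance 34), and every other site is strictly farther — so q lies on the Hub-D–Hub-E Voronoi edge.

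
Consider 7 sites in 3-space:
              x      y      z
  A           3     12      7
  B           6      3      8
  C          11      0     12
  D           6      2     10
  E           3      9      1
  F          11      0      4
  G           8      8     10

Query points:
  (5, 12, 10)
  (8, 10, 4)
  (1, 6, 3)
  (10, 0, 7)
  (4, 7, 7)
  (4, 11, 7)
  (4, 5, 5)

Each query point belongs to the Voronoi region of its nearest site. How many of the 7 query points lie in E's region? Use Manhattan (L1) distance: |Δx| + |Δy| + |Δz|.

1

(5, 12, 10) — d to each: A:5, B:12, C:20, D:11, E:14, F:24, G:7 → nearest is A
(8, 10, 4) — d to each: A:10, B:13, C:21, D:16, E:9, F:13, G:8 → nearest is G
(1, 6, 3) — d to each: A:12, B:13, C:25, D:16, E:7, F:17, G:16 → nearest is E
(10, 0, 7) — d to each: A:19, B:8, C:6, D:9, E:22, F:4, G:13 → nearest is F
(4, 7, 7) — d to each: A:6, B:7, C:19, D:10, E:9, F:17, G:8 → nearest is A
(4, 11, 7) — d to each: A:2, B:11, C:23, D:14, E:9, F:21, G:10 → nearest is A
(4, 5, 5) — d to each: A:10, B:7, C:19, D:10, E:9, F:13, G:12 → nearest is B
1 of the 7 points has E as nearest.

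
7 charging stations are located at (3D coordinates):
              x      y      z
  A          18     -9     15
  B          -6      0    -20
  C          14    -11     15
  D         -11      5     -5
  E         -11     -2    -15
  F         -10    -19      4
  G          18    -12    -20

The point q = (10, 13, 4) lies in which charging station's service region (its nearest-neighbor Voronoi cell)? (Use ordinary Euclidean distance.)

D

Squared Euclidean distances:
|qA|² = (10−18)² + (13−(-9))² + (4−15)² = 64 + 484 + 121 = 669
|qB|² = (10−(-6))² + (13−0)² + (4−(-20))² = 256 + 169 + 576 = 1001
|qC|² = (10−14)² + (13−(-11))² + (4−15)² = 16 + 576 + 121 = 713
|qD|² = (10−(-11))² + (13−5)² + (4−(-5))² = 441 + 64 + 81 = 586
|qE|² = (10−(-11))² + (13−(-2))² + (4−(-15))² = 441 + 225 + 361 = 1027
|qF|² = (10−(-10))² + (13−(-19))² + (4−4)² = 400 + 1024 + 0 = 1424
|qG|² = (10−18)² + (13−(-12))² + (4−(-20))² = 64 + 625 + 576 = 1265
The smallest is to D, so q lies in the Voronoi region of D.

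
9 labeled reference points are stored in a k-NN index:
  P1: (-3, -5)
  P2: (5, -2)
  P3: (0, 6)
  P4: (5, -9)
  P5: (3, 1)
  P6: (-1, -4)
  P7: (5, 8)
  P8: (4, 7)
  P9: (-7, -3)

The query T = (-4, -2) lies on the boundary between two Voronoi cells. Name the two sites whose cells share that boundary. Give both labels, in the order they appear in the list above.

P1 and P9

Squared distances from T to each site:
|TP1|² = 1 + 9 = 10
|TP2|² = 81 + 0 = 81
|TP3|² = 16 + 64 = 80
|TP4|² = 81 + 49 = 130
|TP5|² = 49 + 9 = 58
|TP6|² = 9 + 4 = 13
|TP7|² = 81 + 100 = 181
|TP8|² = 64 + 81 = 145
|TP9|² = 9 + 1 = 10
T is equidistant from P1 and P9 (both at squared distance 10), and every other site is strictly farther — so T lies on the P1–P9 Voronoi edge.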